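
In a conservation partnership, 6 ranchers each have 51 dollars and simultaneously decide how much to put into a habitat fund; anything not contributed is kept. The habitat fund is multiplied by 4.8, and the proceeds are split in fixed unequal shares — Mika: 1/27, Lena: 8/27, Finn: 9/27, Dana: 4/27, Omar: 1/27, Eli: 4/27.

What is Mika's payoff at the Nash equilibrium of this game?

A player with share s gets back 4.8·s per unit contributed, so full contribution is dominant for anyone with s > 1/4.8 = 0.2083 and zero contribution is dominant for anyone below.
Lena and Finn clear that bar, contributing 51 each; the remaining 4 contribute 0. Total contributed: 102.
Mika keeps 51 and receives 4.8 × 102 × 1/27 = 18.13 from the habitat fund, for a payoff of 69.13.

69.13 dollars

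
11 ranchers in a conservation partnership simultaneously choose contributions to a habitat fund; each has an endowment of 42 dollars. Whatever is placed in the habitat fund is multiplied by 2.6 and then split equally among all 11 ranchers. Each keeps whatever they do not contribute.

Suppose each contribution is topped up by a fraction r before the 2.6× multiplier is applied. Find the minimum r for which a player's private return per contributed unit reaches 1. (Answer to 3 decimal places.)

3.231

With matching at rate r, one contributed unit becomes (1 + r) in the habitat fund and returns 2.6 × (1 + r) / 11 to the contributor.
Setting this equal to 1: 1 + r = 11/2.6 = 4.2308.
So the minimum matching rate is r = 4.2308 − 1 = 3.231.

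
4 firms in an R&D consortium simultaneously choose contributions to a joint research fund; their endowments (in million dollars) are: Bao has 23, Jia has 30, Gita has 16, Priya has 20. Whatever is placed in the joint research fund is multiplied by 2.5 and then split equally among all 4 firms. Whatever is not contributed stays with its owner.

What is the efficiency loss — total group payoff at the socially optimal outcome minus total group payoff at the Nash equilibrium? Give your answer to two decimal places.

133.50 million dollars

The private return per contributed unit is 2.5/4 = 0.6250 < 1 for every player regardless of endowment, so the Nash equilibrium is zero contribution and the group total is Σ E_j = 23 + 30 + 16 + 20 = 89.
Each contributed unit returns 2.500 to the group, so the social optimum is full contribution by everyone: group total = 2.500 × 89 = 222.50.
Efficiency loss = (2.500 − 1) × 89 = 133.50.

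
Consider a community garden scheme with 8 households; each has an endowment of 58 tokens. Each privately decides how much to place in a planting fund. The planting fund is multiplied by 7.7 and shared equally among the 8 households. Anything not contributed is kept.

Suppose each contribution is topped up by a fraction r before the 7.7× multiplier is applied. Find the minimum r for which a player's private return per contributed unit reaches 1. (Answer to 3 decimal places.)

0.039

With matching at rate r, one contributed unit becomes (1 + r) in the planting fund and returns 7.7 × (1 + r) / 8 to the contributor.
Setting this equal to 1: 1 + r = 8/7.7 = 1.0390.
So the minimum matching rate is r = 1.0390 − 1 = 0.039.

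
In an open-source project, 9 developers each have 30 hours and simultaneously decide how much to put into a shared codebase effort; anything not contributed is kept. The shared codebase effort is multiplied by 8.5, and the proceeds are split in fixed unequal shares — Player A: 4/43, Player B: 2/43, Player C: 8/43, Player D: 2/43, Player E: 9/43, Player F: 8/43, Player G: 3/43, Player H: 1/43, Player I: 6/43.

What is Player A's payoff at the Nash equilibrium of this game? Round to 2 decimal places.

124.88 hours

Each unit j contributes comes back to j as 8.5 × (j's share), so j prefers to contribute only if that share exceeds 1/8.5 = 0.1176; otherwise keeping the unit dominates.
Player C, Player E, Player F and Player I clear that bar, contributing 30 each; the remaining 5 contribute 0. Total contributed: 120.
Player A keeps 30 and receives 8.5 × 120 × 4/43 = 94.88 from the shared codebase effort, for a payoff of 124.88.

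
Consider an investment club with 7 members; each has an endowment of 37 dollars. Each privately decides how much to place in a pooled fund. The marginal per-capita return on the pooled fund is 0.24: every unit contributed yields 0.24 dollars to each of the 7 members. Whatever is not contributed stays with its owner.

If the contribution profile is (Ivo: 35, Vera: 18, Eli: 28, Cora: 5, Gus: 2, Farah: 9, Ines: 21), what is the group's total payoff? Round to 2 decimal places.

339.24 dollars

Total contributed: 35 + 18 + 28 + 5 + 2 + 9 + 21 = 118; total kept: 7 × 37 − 118 = 141.
The pooled fund pays out 0.24 × 7 × 118 = 198.24 in aggregate.
Group total = 141 + 198.24 = 339.24.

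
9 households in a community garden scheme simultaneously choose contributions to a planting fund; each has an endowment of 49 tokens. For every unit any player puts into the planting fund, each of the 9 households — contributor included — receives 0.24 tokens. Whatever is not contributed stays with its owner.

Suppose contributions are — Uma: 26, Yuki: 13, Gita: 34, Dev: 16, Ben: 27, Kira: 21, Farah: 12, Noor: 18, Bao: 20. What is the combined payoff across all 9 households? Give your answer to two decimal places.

Total contributed: 26 + 13 + 34 + 16 + 27 + 21 + 12 + 18 + 20 = 187; total kept: 9 × 49 − 187 = 254.
The planting fund pays out 0.24 × 9 × 187 = 403.92 in aggregate.
Group total = 254 + 403.92 = 657.92.

657.92 tokens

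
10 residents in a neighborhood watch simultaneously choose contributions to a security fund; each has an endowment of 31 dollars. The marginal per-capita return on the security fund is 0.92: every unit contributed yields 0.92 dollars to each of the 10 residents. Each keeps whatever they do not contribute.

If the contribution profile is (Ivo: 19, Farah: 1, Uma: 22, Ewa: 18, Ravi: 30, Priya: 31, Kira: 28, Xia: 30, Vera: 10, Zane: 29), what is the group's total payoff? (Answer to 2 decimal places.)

2097.60 dollars

Total contributed: 19 + 1 + 22 + 18 + 30 + 31 + 28 + 30 + 10 + 29 = 218; total kept: 10 × 31 − 218 = 92.
The security fund pays out 0.92 × 10 × 218 = 2005.60 in aggregate.
Group total = 92 + 2005.60 = 2097.60.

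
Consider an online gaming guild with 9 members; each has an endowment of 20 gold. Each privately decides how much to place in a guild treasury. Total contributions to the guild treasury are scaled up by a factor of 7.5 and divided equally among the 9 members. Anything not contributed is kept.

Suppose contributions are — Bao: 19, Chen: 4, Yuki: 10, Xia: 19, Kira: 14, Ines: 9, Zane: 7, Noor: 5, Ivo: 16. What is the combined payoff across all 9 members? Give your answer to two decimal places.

849.50 gold

Total contributed: 19 + 4 + 10 + 19 + 14 + 9 + 7 + 5 + 16 = 103; total kept: 9 × 20 − 103 = 77.
The guild treasury pays out 7.5 × 103 = 772.50 in aggregate.
Group total = 77 + 772.50 = 849.50.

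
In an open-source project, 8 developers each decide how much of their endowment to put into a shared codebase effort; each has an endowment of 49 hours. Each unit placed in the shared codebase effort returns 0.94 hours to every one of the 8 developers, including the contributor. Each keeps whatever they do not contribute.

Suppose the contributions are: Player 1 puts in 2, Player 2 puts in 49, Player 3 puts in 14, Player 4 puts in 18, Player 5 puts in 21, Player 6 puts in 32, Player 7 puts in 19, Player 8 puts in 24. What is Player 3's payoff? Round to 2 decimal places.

203.26 hours

Total contributed: 2 + 49 + 14 + 18 + 21 + 32 + 19 + 24 = 179.
Each receives 0.94 × 179 = 168.26 from the shared codebase effort.
Player 3 keeps 49 − 14 = 35, so Player 3's payoff is 35 + 168.26 = 203.26.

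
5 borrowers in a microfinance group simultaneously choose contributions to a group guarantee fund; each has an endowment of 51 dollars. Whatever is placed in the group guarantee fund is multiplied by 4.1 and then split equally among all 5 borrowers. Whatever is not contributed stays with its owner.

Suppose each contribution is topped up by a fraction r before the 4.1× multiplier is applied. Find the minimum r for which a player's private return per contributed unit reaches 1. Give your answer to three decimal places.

With matching at rate r, one contributed unit becomes (1 + r) in the group guarantee fund and returns 4.1 × (1 + r) / 5 to the contributor.
Setting this equal to 1: 1 + r = 5/4.1 = 1.2195.
So the minimum matching rate is r = 1.2195 − 1 = 0.220.

0.220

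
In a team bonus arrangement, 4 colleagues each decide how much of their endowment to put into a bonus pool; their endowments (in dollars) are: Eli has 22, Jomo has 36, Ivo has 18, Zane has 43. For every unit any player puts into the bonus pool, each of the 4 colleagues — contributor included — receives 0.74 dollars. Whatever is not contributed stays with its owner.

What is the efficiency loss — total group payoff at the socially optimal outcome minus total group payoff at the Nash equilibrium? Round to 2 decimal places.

The private return per contributed unit is 0.74 < 1 for everyone, so the Nash equilibrium is zero contribution and the group total is Σ E_j = 22 + 36 + 18 + 43 = 119.
Each contributed unit returns 2.960 to the group, so the social optimum is full contribution by everyone: group total = 2.960 × 119 = 352.24.
Efficiency loss = (2.960 − 1) × 119 = 233.24.

233.24 dollars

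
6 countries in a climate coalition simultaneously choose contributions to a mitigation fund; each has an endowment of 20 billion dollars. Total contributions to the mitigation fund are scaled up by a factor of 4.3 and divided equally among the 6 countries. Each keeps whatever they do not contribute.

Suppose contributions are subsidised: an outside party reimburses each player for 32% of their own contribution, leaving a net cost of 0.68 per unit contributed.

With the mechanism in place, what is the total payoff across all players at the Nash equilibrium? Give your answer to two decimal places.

554.40 billion dollars

With the mechanism, a contributed unit returns (4.3/6) / 0.68 = 1.0539 per unit of net cost to the contributor — now above 1 — so contributing fully is weakly dominant for every player.
So the Nash equilibrium is full contribution by all 6; the group earns 6 × (20 × 0.32 + 4.3 × 20) = 554.40.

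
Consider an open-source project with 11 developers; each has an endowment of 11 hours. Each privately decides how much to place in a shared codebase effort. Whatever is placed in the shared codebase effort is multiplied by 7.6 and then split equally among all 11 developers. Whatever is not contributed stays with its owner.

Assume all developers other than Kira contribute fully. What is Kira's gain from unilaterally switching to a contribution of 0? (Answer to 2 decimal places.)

Switching from a contribution of 11 to 0 lets Kira keep an extra 11 hours, but lowers the shared codebase effort by 11, which costs Kira their own share of that drop: 7.6/11 × 11 = 7.60.
Net gain = 11 − 7.60 = 3.40. The private return per contributed unit (0.6909) is below 1, so free-riding is indeed the best response regardless of what the others do.

3.40 hours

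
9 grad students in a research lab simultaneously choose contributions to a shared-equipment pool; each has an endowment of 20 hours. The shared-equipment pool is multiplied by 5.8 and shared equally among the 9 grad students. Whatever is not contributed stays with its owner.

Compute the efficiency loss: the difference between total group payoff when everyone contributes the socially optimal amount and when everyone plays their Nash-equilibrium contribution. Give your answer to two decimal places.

Each contributed unit returns 5.8/9 = 0.6444 to its contributor — below 1 — so contributing 0 is dominant for every player. At the Nash equilibrium everyone keeps their 20, and the group total is 9 × 20 = 180.
Each contributed unit returns 5.800 to the group as a whole (0.6444 to each of 9 players), which exceeds 1, so the social optimum is full contribution: group total = 5.800 × 180 = 1044.00.
Efficiency loss = 1044.00 − 180 = 864.00.

864.00 hours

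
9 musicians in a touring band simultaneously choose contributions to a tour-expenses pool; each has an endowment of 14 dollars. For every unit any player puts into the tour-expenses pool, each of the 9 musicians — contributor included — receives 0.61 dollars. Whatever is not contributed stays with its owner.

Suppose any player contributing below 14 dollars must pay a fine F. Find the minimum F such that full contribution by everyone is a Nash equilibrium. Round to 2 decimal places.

Given the others contribute fully, the best deviation is to contribute 0 (any partial contribution still incurs the fine and gives up units whose private return 0.61 is below 1).
Deviating from 14 to 0 saves 14 dollars but forfeits the deviator's share of the drop in the tour-expenses pool: 0.61 × 14 = 8.54.
So the deviation gain is 14 − 8.54 = 5.46, and the fine must be at least 5.46 dollars to wipe it out.

5.46 dollars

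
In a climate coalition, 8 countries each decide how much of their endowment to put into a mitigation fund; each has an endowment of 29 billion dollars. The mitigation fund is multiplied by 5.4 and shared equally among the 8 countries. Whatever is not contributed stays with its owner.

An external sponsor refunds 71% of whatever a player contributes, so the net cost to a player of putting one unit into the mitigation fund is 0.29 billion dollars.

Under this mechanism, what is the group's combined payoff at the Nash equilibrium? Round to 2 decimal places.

The effective private return per unit is now (5.4/8) / 0.29 = 2.3276 > 1, so every player's dominant strategy flips to full contribution.
At the Nash equilibrium everyone contributes 29. Group total payoff = 8 × (29 × 0.71 + 5.4 × 29) = 1417.52.

1417.52 billion dollars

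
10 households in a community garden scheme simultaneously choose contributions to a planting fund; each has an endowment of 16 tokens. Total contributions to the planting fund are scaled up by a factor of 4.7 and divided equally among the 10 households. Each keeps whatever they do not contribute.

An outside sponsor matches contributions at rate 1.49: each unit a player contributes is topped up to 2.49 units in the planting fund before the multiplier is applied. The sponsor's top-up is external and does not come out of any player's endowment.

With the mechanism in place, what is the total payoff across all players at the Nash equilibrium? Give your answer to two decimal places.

1872.48 tokens

The effective private return per unit is now 4.7 × 2.49 / 10 = 1.1703 > 1, so every player's dominant strategy flips to full contribution.
At the Nash equilibrium everyone contributes 16. Group total payoff = 4.7 × 2.49 × 160 = 1872.48.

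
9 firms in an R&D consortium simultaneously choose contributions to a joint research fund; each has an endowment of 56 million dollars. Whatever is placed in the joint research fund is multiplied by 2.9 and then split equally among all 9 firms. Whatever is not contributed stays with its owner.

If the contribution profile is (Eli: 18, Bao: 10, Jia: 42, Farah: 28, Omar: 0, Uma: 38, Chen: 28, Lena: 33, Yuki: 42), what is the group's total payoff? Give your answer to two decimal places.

958.10 million dollars

Total contributed: 18 + 10 + 42 + 28 + 0 + 38 + 28 + 33 + 42 = 239; total kept: 9 × 56 − 239 = 265.
The joint research fund pays out 2.9 × 239 = 693.10 in aggregate.
Group total = 265 + 693.10 = 958.10.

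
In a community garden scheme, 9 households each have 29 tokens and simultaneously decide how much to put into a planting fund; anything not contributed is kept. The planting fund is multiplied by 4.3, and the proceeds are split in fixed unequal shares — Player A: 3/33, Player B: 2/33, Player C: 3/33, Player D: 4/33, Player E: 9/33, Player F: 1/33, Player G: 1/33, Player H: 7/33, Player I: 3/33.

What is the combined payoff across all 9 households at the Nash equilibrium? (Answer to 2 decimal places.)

Player j's private return per contributed unit is 4.3 × (j's share). Contributing is weakly dominant for j when that share is at least 1/4.3 = 0.2326, and contributing 0 is dominant otherwise.
Only Player E (9/33) clears that bar, contributing 29; the remaining 8 contribute 0. Total contributed: 29.
The planting fund pays out 4.3 × 29 = 124.70 in total (split across the unequal shares, but the aggregate is all that matters for the group sum).
The 8 free-riders keep 29 each, adding 232. Group total = 232 + 124.70 = 356.70.

356.70 tokens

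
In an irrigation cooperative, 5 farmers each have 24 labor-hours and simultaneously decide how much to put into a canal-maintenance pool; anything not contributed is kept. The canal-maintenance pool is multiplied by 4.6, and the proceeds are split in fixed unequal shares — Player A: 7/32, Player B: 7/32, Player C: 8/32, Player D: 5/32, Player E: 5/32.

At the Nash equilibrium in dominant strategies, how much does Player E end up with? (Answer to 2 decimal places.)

75.75 labor-hours

A player with share s gets back 4.6·s per unit contributed, so full contribution is dominant for anyone with s > 1/4.6 = 0.2174 and zero contribution is dominant for anyone below.
Player A, Player B and Player C are above the threshold, contributing 24 each; the remaining 2 contribute 0. Total contributed: 72.
Player E keeps 24 and receives 4.6 × 72 × 5/32 = 51.75 from the canal-maintenance pool, for a payoff of 75.75.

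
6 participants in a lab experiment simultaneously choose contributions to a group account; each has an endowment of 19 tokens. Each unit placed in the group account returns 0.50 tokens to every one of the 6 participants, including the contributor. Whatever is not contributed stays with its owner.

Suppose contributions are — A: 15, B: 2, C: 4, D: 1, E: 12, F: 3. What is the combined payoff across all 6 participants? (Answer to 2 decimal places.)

Total contributed: 15 + 2 + 4 + 1 + 12 + 3 = 37; total kept: 6 × 19 − 37 = 77.
The group account pays out 0.50 × 6 × 37 = 111.00 in aggregate.
Group total = 77 + 111.00 = 188.00.

188.00 tokens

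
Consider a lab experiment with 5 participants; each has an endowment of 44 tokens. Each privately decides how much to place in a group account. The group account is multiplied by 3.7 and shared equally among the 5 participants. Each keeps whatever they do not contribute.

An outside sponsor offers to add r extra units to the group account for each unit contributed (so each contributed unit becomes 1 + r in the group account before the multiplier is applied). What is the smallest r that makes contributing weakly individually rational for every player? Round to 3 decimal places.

With matching at rate r, one contributed unit becomes (1 + r) in the group account and returns 3.7 × (1 + r) / 5 to the contributor.
Setting this equal to 1: 1 + r = 5/3.7 = 1.3514.
So the minimum matching rate is r = 1.3514 − 1 = 0.351.

0.351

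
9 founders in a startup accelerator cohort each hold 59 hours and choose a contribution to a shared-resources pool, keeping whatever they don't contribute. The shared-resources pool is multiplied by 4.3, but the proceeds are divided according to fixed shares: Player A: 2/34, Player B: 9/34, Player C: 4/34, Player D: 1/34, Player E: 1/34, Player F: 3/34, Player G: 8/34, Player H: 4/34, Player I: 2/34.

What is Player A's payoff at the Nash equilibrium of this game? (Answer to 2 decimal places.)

88.85 hours

For player j, contributing a unit is worthwhile iff 4.3 × (j's share) ≥ 1, i.e. iff j's share is at least 0.2326.
The shares above 0.2326 belong to Player B and Player G, contributing 59 each; the remaining 7 contribute 0. Total contributed: 118.
Player A keeps 59 and receives 4.3 × 118 × 2/34 = 29.85 from the shared-resources pool, for a payoff of 88.85.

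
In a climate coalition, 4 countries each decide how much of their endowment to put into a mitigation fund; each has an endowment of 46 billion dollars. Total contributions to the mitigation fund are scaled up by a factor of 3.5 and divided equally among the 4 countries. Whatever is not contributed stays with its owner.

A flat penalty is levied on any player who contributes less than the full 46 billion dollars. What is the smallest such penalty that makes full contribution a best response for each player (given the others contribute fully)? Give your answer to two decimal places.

5.75 billion dollars

Given the others contribute fully, the best deviation is to contribute 0 (any partial contribution still incurs the fine and gives up units whose private return 0.8750 is below 1).
Deviating from 46 to 0 saves 46 billion dollars but forfeits the deviator's share of the drop in the mitigation fund: 3.5/4 × 46 = 40.25.
So the deviation gain is 46 − 40.25 = 5.75, and the fine must be at least 5.75 billion dollars to wipe it out.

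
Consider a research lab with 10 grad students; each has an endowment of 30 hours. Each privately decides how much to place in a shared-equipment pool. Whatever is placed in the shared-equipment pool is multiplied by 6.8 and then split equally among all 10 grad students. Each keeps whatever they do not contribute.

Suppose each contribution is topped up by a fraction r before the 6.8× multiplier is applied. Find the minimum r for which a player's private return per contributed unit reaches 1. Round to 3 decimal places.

0.471

With matching at rate r, one contributed unit becomes (1 + r) in the shared-equipment pool and returns 6.8 × (1 + r) / 10 to the contributor.
Setting this equal to 1: 1 + r = 10/6.8 = 1.4706.
So the minimum matching rate is r = 1.4706 − 1 = 0.471.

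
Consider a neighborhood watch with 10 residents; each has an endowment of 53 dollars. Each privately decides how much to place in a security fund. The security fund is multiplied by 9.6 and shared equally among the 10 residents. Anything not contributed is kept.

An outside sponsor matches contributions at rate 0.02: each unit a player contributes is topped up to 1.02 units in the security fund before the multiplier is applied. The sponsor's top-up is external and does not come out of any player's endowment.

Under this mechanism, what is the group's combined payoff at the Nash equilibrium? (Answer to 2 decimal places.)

Even with the mechanism, each unit contributed returns only 9.6 × 1.02 / 10 = 0.9792 per unit of net cost, so contributing nothing is still dominant.
Everyone keeps their endowment and the group total is 10 × 53 = 530.

530.00 dollars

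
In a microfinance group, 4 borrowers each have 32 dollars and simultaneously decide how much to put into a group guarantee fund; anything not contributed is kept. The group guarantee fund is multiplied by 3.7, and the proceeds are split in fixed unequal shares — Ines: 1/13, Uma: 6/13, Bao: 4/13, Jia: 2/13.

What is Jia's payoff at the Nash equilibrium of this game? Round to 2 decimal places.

68.43 dollars

Each unit j contributes comes back to j as 3.7 × (j's share), so j prefers to contribute only if that share exceeds 1/3.7 = 0.2703; otherwise keeping the unit dominates.
Uma and Bao are above the threshold, contributing 32 each; the remaining 2 contribute 0. Total contributed: 64.
Jia keeps 32 and receives 3.7 × 64 × 2/13 = 36.43 from the group guarantee fund, for a payoff of 68.43.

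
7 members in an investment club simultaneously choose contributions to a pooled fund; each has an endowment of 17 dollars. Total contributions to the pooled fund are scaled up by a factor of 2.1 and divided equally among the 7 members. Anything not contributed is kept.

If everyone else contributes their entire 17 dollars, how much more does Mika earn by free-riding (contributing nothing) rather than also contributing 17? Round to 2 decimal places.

Switching from a contribution of 17 to 0 lets Mika keep an extra 17 dollars, but lowers the pooled fund by 17, which costs Mika their own share of that drop: 2.1/7 × 17 = 5.10.
Net gain = 17 − 5.10 = 11.90. The private return per contributed unit (0.3000) is below 1, so free-riding is indeed the best response regardless of what the others do.

11.90 dollars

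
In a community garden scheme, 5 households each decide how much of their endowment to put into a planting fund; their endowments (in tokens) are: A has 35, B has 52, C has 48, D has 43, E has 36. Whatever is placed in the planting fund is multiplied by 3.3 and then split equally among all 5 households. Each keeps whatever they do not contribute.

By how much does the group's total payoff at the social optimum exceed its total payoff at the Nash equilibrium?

The private return per contributed unit is 3.3/5 = 0.6600 < 1 for every player regardless of endowment, so the Nash equilibrium is zero contribution and the group total is Σ E_j = 35 + 52 + 48 + 43 + 36 = 214.
Each contributed unit returns 3.300 to the group, so the social optimum is full contribution by everyone: group total = 3.300 × 214 = 706.20.
Efficiency loss = (3.300 − 1) × 214 = 492.20.

492.20 tokens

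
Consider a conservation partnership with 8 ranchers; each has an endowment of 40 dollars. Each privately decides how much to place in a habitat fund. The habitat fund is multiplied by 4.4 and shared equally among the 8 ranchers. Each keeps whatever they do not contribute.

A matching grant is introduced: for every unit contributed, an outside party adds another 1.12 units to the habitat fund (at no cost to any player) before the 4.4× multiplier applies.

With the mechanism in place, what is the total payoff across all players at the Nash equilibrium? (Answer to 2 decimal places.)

Under the mechanism each unit contributed yields 4.4 × 2.12 / 8 = 1.1660 back to its contributor per unit of net cost, which exceeds 1, making full contribution the dominant choice for everyone.
At the Nash equilibrium everyone contributes 40. Group total payoff = 4.4 × 2.12 × 320 = 2984.96.

2984.96 dollars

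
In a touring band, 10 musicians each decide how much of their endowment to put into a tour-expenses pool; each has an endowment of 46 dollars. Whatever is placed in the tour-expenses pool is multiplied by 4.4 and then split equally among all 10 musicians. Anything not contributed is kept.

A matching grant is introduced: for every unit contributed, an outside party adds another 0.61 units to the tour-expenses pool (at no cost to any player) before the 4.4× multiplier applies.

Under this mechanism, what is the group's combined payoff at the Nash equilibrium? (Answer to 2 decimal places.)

460.00 dollars

Even with the mechanism, each unit contributed returns only 4.4 × 1.61 / 10 = 0.7084 per unit of net cost, so contributing nothing is still dominant.
At the Nash equilibrium no one contributes; group total payoff = 10 × 46 = 460.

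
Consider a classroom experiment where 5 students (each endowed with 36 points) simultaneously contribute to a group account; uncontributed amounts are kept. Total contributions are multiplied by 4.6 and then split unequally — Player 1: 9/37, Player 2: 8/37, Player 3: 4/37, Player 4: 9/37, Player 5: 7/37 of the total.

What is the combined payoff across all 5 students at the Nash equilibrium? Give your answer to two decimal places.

439.20 points

Player j's private return per contributed unit is 4.6 × (j's share). Contributing is weakly dominant for j when that share is at least 1/4.6 = 0.2174, and contributing 0 is dominant otherwise.
The shares above 0.2174 belong to Player 1 and Player 4, contributing 36 each; the remaining 3 contribute 0. Total contributed: 72.
The group account pays out 4.6 × 72 = 331.20 in total (split across the unequal shares, but the aggregate is all that matters for the group sum).
The 3 free-riders keep 36 each, adding 108. Group total = 108 + 331.20 = 439.20.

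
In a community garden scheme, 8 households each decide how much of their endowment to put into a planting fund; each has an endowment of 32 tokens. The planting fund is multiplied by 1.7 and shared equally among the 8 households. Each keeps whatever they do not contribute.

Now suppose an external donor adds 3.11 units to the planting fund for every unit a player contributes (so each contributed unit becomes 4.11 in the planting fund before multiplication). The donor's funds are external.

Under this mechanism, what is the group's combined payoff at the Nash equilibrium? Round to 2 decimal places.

256.00 tokens

Even with the mechanism, each unit contributed returns only 1.7 × 4.11 / 8 = 0.8734 per unit of net cost, so contributing nothing is still dominant.
Everyone keeps their endowment and the group total is 8 × 32 = 256.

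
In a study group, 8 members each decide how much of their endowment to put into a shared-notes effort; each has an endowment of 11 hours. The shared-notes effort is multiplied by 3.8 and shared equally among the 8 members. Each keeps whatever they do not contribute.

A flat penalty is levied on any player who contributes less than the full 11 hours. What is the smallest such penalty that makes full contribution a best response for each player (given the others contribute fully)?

Given the others contribute fully, the best deviation is to contribute 0 (any partial contribution still incurs the fine and gives up units whose private return 0.4750 is below 1).
Deviating from 11 to 0 saves 11 hours but forfeits the deviator's share of the drop in the shared-notes effort: 3.8/8 × 11 = 5.22.
So the deviation gain is 11 − 5.22 = 5.78, and the fine must be at least 5.78 hours to wipe it out.

5.78 hours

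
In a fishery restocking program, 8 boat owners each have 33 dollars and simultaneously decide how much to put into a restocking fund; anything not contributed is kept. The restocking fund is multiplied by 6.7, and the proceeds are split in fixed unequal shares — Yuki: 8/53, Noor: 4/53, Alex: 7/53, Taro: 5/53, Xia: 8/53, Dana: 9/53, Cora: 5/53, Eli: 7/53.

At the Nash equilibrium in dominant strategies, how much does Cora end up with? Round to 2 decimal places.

Each unit j contributes comes back to j as 6.7 × (j's share), so j prefers to contribute only if that share exceeds 1/6.7 = 0.1493; otherwise keeping the unit dominates.
Yuki, Xia and Dana are above the threshold, contributing 33 each; the remaining 5 contribute 0. Total contributed: 99.
Cora keeps 33 and receives 6.7 × 99 × 5/53 = 62.58 from the restocking fund, for a payoff of 95.58.

95.58 dollars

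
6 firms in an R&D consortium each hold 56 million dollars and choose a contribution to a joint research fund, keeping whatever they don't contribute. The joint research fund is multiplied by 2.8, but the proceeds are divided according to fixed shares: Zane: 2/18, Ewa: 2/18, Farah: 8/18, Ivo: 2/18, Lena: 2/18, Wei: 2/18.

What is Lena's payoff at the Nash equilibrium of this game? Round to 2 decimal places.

A player with share s gets back 2.8·s per unit contributed, so full contribution is dominant for anyone with s > 1/2.8 = 0.3571 and zero contribution is dominant for anyone below.
Farah alone (share 8/18) is above the threshold, contributing 56; the remaining 5 contribute 0. Total contributed: 56.
Lena keeps 56 and receives 2.8 × 56 × 2/18 = 17.42 from the joint research fund, for a payoff of 73.42.

73.42 million dollars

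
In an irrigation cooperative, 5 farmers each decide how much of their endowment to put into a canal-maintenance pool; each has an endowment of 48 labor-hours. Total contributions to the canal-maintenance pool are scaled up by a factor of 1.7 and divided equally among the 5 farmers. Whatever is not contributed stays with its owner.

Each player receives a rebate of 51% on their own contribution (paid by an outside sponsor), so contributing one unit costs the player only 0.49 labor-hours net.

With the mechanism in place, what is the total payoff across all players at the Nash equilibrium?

The effective private return is (1.7/5) / 0.49 = 0.6939, which is still under 1, so the mechanism doesn't change anyone's dominant strategy: zero contribution.
At the Nash equilibrium no one contributes; group total payoff = 5 × 48 = 240.

240.00 labor-hours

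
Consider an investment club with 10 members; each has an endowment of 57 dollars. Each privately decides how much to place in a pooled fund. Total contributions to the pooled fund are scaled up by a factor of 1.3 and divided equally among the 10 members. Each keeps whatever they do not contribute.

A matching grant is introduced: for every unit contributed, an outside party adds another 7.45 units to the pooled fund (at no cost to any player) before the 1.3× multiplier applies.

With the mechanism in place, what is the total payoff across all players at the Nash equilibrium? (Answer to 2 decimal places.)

6261.45 dollars

The effective private return per unit is now 1.3 × 8.45 / 10 = 1.0985 > 1, so every player's dominant strategy flips to full contribution.
At the Nash equilibrium everyone contributes 57. Group total payoff = 1.3 × 8.45 × 570 = 6261.45.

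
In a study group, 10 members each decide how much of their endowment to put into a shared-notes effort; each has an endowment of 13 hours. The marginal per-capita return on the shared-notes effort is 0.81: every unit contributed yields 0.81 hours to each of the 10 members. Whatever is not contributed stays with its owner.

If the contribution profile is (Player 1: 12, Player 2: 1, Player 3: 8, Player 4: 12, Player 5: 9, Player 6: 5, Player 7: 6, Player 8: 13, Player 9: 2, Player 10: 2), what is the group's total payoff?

627.00 hours

Total contributed: 12 + 1 + 8 + 12 + 9 + 5 + 6 + 13 + 2 + 2 = 70; total kept: 10 × 13 − 70 = 60.
The shared-notes effort pays out 0.81 × 10 × 70 = 567.00 in aggregate.
Group total = 60 + 567.00 = 627.00.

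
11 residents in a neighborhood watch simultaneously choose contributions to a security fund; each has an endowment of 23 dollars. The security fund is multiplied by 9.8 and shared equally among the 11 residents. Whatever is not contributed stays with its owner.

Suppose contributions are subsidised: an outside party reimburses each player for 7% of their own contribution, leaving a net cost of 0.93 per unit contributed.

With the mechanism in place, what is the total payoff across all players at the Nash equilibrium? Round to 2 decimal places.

253.00 dollars

The effective private return is (9.8/11) / 0.93 = 0.9580, which is still under 1, so the mechanism doesn't change anyone's dominant strategy: zero contribution.
Everyone keeps their endowment and the group total is 11 × 23 = 253.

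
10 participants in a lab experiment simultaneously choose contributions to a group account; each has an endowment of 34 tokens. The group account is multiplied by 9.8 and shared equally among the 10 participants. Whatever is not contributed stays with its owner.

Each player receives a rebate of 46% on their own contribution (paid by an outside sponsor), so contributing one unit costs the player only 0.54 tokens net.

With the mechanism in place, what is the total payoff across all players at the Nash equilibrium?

Under the mechanism each unit contributed yields (9.8/10) / 0.54 = 1.8148 back to its contributor per unit of net cost, which exceeds 1, making full contribution the dominant choice for everyone.
So the Nash equilibrium is full contribution by all 10; the group earns 10 × (34 × 0.46 + 9.8 × 34) = 3488.40.

3488.40 tokens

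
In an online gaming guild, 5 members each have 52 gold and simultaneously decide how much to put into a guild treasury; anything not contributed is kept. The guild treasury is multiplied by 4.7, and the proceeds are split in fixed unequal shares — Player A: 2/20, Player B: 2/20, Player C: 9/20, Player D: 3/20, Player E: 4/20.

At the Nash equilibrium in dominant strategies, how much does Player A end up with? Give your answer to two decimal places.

76.44 gold

A player with share s gets back 4.7·s per unit contributed, so full contribution is dominant for anyone with s > 1/4.7 = 0.2128 and zero contribution is dominant for anyone below.
Player C alone (share 9/20) is above the threshold, contributing 52; the remaining 4 contribute 0. Total contributed: 52.
Player A keeps 52 and receives 4.7 × 52 × 2/20 = 24.44 from the guild treasury, for a payoff of 76.44.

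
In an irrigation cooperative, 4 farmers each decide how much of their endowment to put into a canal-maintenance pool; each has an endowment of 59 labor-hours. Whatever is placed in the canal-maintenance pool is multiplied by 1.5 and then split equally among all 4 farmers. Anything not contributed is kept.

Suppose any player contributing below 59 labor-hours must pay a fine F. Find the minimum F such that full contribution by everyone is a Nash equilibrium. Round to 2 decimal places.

36.88 labor-hours

Given the others contribute fully, the best deviation is to contribute 0 (any partial contribution still incurs the fine and gives up units whose private return 0.3750 is below 1).
Deviating from 59 to 0 saves 59 labor-hours but forfeits the deviator's share of the drop in the canal-maintenance pool: 1.5/4 × 59 = 22.12.
So the deviation gain is 59 − 22.12 = 36.88, and the fine must be at least 36.88 labor-hours to wipe it out.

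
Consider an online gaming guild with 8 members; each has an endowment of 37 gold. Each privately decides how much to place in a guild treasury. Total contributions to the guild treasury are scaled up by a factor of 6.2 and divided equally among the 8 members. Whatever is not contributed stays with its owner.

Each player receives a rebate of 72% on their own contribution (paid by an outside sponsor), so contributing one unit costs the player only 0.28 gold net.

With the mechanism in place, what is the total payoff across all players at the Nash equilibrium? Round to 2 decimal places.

2048.32 gold

With the mechanism, a contributed unit returns (6.2/8) / 0.28 = 2.7679 per unit of net cost to the contributor — now above 1 — so contributing fully is weakly dominant for every player.
So the Nash equilibrium is full contribution by all 8; the group earns 8 × (37 × 0.72 + 6.2 × 37) = 2048.32.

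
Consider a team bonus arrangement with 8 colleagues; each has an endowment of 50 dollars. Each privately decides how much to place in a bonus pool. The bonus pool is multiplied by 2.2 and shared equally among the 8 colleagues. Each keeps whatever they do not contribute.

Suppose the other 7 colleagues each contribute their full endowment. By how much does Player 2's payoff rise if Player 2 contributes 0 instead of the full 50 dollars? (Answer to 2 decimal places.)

36.25 dollars

Switching from a contribution of 50 to 0 lets Player 2 keep an extra 50 dollars, but lowers the bonus pool by 50, which costs Player 2 their own share of that drop: 2.2/8 × 50 = 13.75.
Net gain = 50 − 13.75 = 36.25. The private return per contributed unit (0.2750) is below 1, so free-riding is indeed the best response regardless of what the others do.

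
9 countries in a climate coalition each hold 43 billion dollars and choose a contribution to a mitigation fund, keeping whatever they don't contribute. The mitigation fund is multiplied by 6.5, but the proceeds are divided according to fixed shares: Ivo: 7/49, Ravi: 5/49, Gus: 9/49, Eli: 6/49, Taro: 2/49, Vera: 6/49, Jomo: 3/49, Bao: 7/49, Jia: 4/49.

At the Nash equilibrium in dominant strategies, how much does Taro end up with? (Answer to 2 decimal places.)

54.41 billion dollars

Player j's private return per contributed unit is 6.5 × (j's share). Contributing is weakly dominant for j when that share is at least 1/6.5 = 0.1538, and contributing 0 is dominant otherwise.
Gus alone (share 9/49) is above the threshold, contributing 43; the remaining 8 contribute 0. Total contributed: 43.
Taro keeps 43 and receives 6.5 × 43 × 2/49 = 11.41 from the mitigation fund, for a payoff of 54.41.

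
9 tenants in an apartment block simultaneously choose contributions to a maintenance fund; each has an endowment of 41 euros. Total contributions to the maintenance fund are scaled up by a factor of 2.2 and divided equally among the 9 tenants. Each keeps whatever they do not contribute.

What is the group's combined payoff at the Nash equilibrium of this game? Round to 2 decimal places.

369.00 euros

Each contributed unit returns 2.2/9 = 0.2444 to its contributor — below 1 — so contributing 0 is dominant for every player. At the Nash equilibrium everyone keeps their 41, and the group total is 9 × 41 = 369.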